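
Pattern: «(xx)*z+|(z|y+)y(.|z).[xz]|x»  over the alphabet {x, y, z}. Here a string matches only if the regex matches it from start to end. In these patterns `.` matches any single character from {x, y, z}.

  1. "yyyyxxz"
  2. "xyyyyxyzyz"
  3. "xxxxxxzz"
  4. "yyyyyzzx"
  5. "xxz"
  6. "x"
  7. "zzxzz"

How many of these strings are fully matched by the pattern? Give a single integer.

1 → match
2 → no match
3 → match
4 → match
5 → match
6 → match
7 → no match
Total matched: 5

5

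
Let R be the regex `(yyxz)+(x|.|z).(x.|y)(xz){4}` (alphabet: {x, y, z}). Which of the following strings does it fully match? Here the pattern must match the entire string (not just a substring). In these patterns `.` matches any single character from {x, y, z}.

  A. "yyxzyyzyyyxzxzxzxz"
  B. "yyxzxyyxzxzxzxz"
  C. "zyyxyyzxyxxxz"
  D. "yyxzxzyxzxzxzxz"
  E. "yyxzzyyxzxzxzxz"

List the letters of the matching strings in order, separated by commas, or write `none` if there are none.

A → no match
B → match
C → no match — must start with "yyxz"
D → match
E → match

B, D, E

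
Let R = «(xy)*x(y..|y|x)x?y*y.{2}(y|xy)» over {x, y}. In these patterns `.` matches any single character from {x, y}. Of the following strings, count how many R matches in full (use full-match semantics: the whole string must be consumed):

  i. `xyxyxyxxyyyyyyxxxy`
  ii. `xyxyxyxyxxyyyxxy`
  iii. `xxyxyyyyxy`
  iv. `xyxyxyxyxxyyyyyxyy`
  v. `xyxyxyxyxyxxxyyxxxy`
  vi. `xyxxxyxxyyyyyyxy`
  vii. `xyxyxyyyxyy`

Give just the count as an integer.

i → match
ii → match
iii → no match
iv → match
v → match
vi → no match
vii → match
Total matched: 5

5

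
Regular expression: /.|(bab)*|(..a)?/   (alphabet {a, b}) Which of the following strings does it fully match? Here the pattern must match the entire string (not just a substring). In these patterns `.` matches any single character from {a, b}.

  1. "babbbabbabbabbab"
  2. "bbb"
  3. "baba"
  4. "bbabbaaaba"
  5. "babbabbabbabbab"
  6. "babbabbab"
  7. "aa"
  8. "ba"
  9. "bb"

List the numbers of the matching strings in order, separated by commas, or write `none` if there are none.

1 → no match
2 → no match
3 → no match
4 → no match
5 → match
6 → match
7 → no match
8 → no match
9 → no match

5, 6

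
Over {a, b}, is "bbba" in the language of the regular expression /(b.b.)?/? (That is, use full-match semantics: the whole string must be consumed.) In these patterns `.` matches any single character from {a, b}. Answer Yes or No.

Yes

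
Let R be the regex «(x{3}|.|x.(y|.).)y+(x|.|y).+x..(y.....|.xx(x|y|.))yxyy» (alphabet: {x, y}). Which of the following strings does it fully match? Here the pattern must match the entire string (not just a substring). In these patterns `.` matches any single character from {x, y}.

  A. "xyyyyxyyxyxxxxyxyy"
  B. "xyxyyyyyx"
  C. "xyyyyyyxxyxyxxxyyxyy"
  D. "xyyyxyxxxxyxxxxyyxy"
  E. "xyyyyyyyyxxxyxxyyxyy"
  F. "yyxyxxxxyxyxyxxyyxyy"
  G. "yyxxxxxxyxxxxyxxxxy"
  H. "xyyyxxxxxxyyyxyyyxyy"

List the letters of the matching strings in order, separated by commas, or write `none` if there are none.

A → no match
B → no match — must end with "yxyy"
C → no match
D → no match — must end with "yxyy"
E → match
F → match
G → no match — must end with "yxyy"
H → match

E, F, H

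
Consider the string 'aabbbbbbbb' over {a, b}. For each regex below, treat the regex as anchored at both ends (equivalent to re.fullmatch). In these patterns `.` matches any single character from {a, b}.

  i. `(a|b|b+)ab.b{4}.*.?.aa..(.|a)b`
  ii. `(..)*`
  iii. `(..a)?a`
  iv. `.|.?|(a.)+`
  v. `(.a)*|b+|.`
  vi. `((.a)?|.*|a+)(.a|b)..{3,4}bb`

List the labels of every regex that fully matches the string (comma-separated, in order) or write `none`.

i → no match
ii → match
iii → no match — must end with 'a'
iv → no match
v → no match
vi → match

ii, vi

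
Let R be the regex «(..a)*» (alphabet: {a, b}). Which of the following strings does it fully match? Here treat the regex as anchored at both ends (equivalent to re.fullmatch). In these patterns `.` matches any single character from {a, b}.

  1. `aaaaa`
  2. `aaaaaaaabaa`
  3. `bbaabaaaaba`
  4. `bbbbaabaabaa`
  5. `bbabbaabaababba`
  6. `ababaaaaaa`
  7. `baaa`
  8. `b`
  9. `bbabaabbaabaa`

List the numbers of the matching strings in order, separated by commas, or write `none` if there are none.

1 → no match
2 → no match
3 → no match
4 → no match
5 → match
6 → no match
7 → no match
8 → no match
9 → no match

5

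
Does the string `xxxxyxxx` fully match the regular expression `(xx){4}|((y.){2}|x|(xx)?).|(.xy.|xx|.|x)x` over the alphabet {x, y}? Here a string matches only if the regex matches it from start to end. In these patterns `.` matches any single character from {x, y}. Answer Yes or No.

No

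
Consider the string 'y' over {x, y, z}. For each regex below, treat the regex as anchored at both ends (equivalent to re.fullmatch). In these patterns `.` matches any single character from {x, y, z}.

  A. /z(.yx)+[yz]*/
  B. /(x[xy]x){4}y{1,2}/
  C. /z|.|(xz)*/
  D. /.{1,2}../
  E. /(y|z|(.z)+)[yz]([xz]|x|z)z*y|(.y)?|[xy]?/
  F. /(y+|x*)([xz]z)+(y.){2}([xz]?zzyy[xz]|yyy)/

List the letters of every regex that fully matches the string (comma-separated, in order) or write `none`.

C, E

A → no match — must start with 'z'
B → no match — must start with 'x'
C → match
D → no match
E → match
F → no match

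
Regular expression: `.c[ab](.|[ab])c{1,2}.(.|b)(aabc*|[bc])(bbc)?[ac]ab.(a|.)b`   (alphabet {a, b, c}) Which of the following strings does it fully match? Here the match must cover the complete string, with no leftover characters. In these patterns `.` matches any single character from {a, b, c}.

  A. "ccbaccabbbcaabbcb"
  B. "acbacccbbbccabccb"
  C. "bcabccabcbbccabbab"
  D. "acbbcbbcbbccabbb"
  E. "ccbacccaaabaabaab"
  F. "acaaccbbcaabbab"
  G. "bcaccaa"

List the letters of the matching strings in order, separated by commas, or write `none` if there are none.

A → match
B → match
C → match
D → no match
E → match
F → match
G. "bcaccaa" → no match — must end with "b"

A, B, C, E, F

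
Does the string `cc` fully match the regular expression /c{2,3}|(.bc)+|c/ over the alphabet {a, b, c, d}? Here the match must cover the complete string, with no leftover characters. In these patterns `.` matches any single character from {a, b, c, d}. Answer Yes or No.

Yes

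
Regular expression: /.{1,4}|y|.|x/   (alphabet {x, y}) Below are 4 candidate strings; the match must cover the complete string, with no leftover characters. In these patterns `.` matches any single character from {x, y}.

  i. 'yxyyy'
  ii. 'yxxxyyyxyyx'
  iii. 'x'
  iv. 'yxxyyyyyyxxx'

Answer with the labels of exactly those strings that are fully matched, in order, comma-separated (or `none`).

i → no match
ii → no match
iii → match
iv → no match

iii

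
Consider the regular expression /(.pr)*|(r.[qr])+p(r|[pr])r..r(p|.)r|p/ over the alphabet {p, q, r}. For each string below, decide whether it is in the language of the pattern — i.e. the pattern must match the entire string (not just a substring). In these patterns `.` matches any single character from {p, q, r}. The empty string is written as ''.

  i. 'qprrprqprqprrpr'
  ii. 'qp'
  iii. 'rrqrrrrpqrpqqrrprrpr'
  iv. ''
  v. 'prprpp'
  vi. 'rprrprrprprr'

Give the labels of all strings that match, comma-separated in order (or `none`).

i → match
ii → no match
iii → no match
iv → match
v → no match
vi → no match

i, iv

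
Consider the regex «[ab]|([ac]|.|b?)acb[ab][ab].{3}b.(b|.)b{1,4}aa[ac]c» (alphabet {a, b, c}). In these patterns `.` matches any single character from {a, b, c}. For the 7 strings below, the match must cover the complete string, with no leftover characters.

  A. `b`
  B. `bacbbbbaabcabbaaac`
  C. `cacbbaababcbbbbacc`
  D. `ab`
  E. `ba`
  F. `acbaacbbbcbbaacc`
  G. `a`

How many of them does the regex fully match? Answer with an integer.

4

A. `b` → match
B → match
C → no match
D. `ab` → no match
E. `ba` → no match
F → match
G. `a` → match
Total matched: 4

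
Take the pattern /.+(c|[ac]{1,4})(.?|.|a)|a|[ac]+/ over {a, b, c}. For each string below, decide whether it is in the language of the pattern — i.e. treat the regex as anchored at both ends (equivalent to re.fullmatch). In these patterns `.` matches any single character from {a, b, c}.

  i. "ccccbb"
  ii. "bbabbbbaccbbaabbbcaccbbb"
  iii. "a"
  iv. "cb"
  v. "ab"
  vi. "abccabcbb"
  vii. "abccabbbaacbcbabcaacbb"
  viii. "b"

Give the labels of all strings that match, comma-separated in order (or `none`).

iii

i → no match
ii → no match
iii → match
iv → no match
v → no match
vi → no match
vii → no match
viii → no match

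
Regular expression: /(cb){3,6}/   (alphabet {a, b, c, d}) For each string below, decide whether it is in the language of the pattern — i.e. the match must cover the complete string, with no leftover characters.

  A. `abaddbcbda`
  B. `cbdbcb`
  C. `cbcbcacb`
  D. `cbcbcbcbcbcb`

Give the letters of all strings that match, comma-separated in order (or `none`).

D

A → no match — must start with `cb`
B → no match
C → no match
D → match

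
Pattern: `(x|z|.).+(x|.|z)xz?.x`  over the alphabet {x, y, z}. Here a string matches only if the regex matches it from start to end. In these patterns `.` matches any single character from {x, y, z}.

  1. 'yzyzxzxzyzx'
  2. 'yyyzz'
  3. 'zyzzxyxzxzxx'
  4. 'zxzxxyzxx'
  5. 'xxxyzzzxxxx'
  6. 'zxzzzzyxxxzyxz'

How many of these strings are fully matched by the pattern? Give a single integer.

2

1 → no match
2 → no match — must end with 'x'
3 → match
4 → no match
5 → match
6 → no match — must end with 'x'
Total matched: 2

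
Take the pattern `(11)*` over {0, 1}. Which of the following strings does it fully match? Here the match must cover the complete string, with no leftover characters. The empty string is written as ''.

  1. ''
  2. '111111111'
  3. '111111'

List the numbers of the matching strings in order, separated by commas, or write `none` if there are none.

1 → match
2 → no match
3 → match

1, 3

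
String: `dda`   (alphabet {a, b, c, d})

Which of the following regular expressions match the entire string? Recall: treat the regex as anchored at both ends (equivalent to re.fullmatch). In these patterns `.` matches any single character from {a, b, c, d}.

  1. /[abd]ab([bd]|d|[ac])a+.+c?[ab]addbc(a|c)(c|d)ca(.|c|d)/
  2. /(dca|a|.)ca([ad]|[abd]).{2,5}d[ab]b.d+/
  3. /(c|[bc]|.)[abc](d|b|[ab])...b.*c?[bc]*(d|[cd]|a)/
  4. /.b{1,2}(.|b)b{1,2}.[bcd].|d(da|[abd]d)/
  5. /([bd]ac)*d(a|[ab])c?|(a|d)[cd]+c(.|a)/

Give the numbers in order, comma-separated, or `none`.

1 → no match
2 → no match — must end with `d`
3 → no match
4 → match
5 → no match

4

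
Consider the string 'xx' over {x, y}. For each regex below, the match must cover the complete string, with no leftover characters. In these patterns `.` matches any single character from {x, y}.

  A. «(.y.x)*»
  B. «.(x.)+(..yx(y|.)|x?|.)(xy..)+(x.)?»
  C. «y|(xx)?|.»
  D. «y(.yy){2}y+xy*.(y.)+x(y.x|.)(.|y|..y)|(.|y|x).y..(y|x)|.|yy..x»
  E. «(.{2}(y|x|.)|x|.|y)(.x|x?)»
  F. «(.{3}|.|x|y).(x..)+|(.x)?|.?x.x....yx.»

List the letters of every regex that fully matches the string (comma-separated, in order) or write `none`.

A → no match
B → no match
C → match
D → no match
E → match
F → match

C, E, F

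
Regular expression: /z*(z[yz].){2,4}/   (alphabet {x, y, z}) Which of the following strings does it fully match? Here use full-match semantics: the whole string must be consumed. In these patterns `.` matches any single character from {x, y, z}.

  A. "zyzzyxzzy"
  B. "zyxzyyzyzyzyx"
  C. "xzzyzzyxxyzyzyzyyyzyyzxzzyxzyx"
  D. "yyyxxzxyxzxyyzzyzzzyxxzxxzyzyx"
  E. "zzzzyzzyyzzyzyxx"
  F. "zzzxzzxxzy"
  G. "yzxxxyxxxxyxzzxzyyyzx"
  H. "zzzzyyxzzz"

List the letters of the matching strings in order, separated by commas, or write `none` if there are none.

A → match
B → no match
C → no match
D → no match
E → no match
F → no match
G → no match
H → no match

A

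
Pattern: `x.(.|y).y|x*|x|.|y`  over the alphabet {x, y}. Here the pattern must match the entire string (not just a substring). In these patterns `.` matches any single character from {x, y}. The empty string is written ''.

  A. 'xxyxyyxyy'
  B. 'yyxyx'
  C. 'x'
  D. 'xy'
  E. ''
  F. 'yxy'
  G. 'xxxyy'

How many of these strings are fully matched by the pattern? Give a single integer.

A → no match
B → no match
C → match
D → no match
E → match
F → no match
G → match
Total matched: 3

3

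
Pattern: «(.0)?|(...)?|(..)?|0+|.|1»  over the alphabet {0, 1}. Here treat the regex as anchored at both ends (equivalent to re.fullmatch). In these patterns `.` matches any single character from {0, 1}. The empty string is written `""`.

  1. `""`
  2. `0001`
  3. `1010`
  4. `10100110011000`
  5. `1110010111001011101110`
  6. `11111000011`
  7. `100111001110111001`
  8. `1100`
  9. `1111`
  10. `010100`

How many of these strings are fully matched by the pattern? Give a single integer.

1 → match
2 → no match
3 → no match
4 → no match
5 → no match
6 → no match
7 → no match
8 → no match
9 → no match
10 → no match
Total matched: 1

1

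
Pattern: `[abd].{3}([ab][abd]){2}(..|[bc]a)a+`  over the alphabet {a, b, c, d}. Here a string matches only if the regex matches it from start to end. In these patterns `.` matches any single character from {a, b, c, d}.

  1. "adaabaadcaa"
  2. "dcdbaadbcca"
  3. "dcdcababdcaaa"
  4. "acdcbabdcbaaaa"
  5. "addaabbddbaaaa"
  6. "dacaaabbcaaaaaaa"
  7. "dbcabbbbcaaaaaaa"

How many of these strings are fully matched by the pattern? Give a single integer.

1 → match
2 → no match
3 → match
4 → match
5 → match
6 → match
7 → match
Total matched: 6

6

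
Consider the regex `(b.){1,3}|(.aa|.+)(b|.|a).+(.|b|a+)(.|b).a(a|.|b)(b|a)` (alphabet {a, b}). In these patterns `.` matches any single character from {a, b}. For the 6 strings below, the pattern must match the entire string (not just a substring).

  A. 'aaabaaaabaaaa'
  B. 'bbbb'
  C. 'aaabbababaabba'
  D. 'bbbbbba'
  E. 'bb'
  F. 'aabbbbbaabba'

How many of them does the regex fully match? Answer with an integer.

A → match
B → match
C → no match
D → no match
E → match
F → no match
Total matched: 3

3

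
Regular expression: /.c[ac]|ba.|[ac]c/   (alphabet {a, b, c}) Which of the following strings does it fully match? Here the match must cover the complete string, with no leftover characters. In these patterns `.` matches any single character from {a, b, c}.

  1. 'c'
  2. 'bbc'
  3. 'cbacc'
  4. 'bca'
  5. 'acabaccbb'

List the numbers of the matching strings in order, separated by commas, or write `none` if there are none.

4

1 → no match
2 → no match
3 → no match
4 → match
5 → no match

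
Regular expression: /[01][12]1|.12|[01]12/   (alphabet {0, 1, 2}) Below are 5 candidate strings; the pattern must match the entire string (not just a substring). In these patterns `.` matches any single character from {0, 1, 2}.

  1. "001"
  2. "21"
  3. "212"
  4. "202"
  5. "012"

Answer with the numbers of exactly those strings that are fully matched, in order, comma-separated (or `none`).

1 → no match
2 → no match
3 → match
4 → no match
5 → match

3, 5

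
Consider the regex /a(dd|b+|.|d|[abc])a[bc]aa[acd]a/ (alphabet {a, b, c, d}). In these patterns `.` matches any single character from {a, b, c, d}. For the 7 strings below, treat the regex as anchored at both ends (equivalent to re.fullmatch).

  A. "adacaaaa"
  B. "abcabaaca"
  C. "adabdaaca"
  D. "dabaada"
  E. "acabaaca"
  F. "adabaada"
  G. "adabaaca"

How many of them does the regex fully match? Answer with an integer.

4

A. "adacaaaa" → match
B. "abcabaaca" → no match
C. "adabdaaca" → no match
D. "dabaada" → no match — must start with "a"
E. "acabaaca" → match
F. "adabaada" → match
G. "adabaaca" → match
Total matched: 4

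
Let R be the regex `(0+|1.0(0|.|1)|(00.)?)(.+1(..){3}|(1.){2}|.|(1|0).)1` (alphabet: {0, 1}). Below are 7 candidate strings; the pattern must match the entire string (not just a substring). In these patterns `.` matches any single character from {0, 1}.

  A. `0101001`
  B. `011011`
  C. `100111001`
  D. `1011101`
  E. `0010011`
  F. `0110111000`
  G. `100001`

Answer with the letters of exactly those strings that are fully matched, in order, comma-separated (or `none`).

A → no match
B → no match
C → no match
D → no match
E → no match
F → no match — must end with `1`
G → match

G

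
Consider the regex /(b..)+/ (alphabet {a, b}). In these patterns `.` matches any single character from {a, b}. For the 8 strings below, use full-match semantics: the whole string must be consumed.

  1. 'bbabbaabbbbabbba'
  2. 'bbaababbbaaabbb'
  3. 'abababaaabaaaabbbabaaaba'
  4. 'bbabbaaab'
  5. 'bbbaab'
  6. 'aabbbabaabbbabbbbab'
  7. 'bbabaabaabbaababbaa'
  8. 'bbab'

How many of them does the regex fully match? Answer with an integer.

0

1 → no match
2 → no match
3 → no match — must start with 'b'
4. 'bbabbaaab' → no match
5. 'bbbaab' → no match
6 → no match — must start with 'b'
7 → no match
8. 'bbab' → no match
Total matched: 0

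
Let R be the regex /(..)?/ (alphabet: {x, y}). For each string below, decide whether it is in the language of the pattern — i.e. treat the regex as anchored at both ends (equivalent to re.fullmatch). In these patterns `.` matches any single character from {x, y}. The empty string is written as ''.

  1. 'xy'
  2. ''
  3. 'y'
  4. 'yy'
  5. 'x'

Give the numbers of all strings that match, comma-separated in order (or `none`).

1 → match
2 → match
3 → no match
4 → match
5 → no match

1, 2, 4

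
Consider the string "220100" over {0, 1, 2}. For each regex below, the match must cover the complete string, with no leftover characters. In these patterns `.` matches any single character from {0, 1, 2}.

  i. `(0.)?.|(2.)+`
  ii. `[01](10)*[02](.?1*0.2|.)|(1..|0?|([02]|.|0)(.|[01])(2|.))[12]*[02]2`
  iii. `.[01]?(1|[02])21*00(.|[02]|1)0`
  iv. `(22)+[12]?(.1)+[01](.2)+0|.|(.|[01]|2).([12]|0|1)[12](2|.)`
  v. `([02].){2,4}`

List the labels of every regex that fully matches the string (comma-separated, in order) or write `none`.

v

i → no match
ii → no match
iii → no match
iv → no match
v → match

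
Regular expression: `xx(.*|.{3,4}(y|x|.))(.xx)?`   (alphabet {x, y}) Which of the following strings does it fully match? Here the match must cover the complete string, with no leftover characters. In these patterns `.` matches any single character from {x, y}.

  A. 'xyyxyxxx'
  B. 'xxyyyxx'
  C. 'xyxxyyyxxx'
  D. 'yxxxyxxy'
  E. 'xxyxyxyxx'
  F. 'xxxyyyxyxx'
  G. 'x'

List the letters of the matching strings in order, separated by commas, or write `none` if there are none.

A → no match — must start with 'xx'
B → match
C → no match — must start with 'xx'
D → no match — must start with 'xx'
E → match
F → match
G → no match — must start with 'xx'

B, E, F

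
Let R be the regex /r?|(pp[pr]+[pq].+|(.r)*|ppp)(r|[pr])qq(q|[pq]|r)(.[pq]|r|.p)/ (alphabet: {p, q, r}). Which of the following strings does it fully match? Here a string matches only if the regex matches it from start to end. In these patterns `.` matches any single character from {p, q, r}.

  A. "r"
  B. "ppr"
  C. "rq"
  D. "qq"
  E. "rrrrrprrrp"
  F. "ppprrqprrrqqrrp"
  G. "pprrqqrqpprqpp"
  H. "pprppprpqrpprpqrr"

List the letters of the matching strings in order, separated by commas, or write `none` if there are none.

A, F

A → match
B → no match
C → no match
D → no match
E → no match
F → match
G → no match
H → no match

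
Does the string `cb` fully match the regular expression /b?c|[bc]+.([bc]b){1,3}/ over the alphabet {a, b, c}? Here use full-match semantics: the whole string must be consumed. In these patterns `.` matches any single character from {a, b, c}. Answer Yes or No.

No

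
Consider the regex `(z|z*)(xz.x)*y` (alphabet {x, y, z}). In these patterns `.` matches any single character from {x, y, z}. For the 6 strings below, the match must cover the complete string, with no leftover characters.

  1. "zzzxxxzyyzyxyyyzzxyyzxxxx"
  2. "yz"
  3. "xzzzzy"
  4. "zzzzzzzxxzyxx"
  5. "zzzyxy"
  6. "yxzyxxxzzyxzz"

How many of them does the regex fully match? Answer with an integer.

1 → no match — must end with "y"
2 → no match — must end with "y"
3 → no match
4 → no match — must end with "y"
5 → no match
6 → no match — must end with "y"
Total matched: 0

0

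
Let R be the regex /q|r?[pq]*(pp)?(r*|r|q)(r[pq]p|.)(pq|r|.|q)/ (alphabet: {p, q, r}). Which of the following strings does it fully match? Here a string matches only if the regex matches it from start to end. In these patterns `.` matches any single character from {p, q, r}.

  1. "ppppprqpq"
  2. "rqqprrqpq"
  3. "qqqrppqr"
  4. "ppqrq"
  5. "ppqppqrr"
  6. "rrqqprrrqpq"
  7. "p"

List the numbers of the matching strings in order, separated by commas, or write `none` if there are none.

1 → match
2 → match
3 → no match
4 → match
5 → match
6 → no match
7 → no match

1, 2, 4, 5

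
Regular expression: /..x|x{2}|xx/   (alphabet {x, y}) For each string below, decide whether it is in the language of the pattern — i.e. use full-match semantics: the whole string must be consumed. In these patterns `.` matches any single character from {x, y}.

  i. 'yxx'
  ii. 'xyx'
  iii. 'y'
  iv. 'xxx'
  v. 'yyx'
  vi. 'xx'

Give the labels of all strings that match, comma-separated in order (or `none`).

i, ii, iv, v, vi

i. 'yxx' → match
ii. 'xyx' → match
iii. 'y' → no match
iv. 'xxx' → match
v. 'yyx' → match
vi. 'xx' → match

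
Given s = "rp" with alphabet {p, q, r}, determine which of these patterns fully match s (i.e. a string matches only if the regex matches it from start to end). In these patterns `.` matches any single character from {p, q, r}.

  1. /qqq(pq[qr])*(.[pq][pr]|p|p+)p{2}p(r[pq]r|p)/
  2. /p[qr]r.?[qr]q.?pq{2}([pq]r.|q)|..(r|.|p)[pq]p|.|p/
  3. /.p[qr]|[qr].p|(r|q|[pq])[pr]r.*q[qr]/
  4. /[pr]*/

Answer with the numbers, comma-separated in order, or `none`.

1 → no match — must start with "qqq"
2 → no match
3 → no match
4 → match

4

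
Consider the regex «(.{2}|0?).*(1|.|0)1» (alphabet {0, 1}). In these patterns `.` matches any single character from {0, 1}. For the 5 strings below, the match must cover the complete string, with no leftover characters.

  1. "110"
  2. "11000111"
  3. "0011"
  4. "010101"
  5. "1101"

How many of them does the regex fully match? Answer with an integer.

1. "110" → no match — must end with "1"
2. "11000111" → match
3. "0011" → match
4. "010101" → match
5. "1101" → match
Total matched: 4

4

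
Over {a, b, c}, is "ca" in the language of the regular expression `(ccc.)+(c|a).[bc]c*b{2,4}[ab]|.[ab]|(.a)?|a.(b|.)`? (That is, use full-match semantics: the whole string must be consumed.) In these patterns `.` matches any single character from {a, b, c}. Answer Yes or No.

Yes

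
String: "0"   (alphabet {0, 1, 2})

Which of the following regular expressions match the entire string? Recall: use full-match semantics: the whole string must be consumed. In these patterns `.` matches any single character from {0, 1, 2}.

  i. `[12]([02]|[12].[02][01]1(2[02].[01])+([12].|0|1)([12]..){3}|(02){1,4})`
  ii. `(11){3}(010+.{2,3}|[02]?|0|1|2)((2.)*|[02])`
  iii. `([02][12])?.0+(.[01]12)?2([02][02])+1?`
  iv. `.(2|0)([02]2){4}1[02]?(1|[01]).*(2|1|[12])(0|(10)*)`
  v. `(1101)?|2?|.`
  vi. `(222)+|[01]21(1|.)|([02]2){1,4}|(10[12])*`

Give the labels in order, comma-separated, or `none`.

v

i → no match
ii → no match — must start with "11"
iii → no match
iv → no match
v → match
vi → no match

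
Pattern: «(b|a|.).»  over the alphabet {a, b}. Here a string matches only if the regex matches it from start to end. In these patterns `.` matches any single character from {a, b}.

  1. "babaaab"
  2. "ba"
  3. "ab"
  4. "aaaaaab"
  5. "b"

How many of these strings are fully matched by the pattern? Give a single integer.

1. "babaaab" → no match
2. "ba" → match
3. "ab" → match
4. "aaaaaab" → no match
5. "b" → no match
Total matched: 2

2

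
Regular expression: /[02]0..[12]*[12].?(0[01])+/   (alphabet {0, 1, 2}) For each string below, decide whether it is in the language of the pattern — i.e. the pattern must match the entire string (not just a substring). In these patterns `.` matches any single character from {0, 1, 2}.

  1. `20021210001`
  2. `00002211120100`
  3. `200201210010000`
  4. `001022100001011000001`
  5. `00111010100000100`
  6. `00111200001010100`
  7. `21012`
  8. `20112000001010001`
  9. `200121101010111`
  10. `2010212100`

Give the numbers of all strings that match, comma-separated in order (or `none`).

1, 2, 5, 6, 8, 10

1. `20021210001` → match
2 → match
3 → no match
4 → no match
5 → match
6 → match
7. `21012` → no match
8 → match
9 → no match
10. `2010212100` → match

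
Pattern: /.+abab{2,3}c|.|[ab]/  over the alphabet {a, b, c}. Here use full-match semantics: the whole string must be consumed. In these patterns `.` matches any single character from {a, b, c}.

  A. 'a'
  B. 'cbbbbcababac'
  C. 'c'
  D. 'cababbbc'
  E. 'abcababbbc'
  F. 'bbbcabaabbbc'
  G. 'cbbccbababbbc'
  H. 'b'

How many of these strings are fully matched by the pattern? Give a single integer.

6

A. 'a' → match
B. 'cbbbbcababac' → no match
C. 'c' → match
D. 'cababbbc' → match
E. 'abcababbbc' → match
F. 'bbbcabaabbbc' → no match
G → match
H. 'b' → match
Total matched: 6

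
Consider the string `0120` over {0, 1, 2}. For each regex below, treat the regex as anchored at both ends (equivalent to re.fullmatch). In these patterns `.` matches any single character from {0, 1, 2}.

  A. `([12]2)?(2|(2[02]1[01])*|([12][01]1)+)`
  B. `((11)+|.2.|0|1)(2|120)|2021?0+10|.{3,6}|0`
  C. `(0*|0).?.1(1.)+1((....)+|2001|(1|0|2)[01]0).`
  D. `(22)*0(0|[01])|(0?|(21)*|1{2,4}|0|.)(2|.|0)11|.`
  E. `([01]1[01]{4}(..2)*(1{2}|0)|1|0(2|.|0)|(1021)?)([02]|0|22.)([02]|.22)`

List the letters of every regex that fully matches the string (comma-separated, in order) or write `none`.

B, E

A → no match
B → match
C → no match
D → no match
E → match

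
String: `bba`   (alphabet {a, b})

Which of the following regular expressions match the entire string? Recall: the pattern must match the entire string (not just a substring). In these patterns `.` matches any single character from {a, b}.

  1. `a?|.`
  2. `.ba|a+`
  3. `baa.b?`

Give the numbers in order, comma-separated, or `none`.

1 → no match
2 → match
3 → no match — must start with `baa`

2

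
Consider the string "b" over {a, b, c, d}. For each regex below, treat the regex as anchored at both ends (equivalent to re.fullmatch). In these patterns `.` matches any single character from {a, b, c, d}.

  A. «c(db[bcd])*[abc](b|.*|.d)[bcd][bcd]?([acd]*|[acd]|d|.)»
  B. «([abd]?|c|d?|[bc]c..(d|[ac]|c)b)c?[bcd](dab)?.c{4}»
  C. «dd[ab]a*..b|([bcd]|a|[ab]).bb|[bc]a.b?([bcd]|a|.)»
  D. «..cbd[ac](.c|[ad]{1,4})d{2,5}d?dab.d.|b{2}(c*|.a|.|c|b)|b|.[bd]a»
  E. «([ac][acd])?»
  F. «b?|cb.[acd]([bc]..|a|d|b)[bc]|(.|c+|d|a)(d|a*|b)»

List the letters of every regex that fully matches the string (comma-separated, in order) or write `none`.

D, F

A → no match — must start with "c"
B → no match — must end with "c"
C → no match
D → match
E → no match
F → match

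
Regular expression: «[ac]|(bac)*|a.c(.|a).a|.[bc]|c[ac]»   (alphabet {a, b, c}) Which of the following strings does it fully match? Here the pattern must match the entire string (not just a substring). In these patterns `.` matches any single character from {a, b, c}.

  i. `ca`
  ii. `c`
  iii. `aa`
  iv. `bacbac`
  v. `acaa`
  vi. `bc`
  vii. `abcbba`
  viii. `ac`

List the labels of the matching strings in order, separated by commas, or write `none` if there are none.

i → match
ii → match
iii → no match
iv → match
v → no match
vi → match
vii → match
viii → match

i, ii, iv, vi, vii, viii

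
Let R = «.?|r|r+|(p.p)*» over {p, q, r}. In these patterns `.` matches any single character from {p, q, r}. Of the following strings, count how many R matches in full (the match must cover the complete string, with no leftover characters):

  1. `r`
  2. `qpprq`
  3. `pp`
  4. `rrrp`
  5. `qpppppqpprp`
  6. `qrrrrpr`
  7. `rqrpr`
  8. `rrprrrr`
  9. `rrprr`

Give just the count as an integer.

1

1 → match
2 → no match
3 → no match
4 → no match
5 → no match
6 → no match
7 → no match
8 → no match
9 → no match
Total matched: 1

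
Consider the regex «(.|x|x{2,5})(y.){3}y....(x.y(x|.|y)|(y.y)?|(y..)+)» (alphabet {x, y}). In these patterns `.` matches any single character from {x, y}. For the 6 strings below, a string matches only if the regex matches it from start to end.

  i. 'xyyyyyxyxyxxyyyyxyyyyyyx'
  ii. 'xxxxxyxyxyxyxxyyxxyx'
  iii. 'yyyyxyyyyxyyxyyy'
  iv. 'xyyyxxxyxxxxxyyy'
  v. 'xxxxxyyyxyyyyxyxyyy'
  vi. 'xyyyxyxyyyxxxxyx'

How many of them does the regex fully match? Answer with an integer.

i → match
ii → match
iii → match
iv → no match
v → match
vi → match
Total matched: 5

5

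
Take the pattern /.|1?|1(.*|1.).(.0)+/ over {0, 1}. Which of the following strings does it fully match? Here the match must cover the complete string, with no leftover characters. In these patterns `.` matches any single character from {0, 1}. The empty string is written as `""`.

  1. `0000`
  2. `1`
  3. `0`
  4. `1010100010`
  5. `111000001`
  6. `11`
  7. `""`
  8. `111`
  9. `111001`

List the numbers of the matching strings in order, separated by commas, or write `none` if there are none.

1 → no match
2 → match
3 → match
4 → match
5 → no match
6 → no match
7 → match
8 → no match
9 → no match

2, 3, 4, 7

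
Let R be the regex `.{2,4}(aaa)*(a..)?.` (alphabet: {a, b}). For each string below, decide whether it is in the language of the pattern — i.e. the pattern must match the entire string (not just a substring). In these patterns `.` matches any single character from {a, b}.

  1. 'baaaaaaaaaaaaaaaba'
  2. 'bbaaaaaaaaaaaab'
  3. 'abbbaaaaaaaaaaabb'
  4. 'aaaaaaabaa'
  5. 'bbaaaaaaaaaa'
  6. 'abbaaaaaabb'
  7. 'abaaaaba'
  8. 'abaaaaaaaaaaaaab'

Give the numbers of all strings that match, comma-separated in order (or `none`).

1, 2, 3, 4, 5, 6, 7, 8

1 → match
2 → match
3 → match
4 → match
5 → match
6 → match
7 → match
8 → match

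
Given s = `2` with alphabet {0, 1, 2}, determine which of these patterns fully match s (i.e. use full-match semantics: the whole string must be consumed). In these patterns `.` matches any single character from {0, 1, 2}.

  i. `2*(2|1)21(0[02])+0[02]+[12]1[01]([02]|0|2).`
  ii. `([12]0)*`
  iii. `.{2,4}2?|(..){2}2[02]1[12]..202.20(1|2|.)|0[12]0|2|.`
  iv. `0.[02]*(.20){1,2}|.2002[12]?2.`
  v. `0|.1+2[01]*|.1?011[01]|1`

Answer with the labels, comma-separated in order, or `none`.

i → no match
ii → no match
iii → match
iv → no match
v → no match

iii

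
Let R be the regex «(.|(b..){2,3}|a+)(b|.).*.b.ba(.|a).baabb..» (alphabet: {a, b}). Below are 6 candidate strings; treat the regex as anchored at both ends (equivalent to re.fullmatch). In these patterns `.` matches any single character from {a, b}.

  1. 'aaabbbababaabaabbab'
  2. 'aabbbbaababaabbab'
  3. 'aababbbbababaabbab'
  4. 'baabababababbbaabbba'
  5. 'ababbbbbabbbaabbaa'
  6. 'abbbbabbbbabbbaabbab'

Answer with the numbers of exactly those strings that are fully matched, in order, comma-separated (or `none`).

1 → no match
2 → no match
3 → match
4 → match
5 → match
6 → match

3, 4, 5, 6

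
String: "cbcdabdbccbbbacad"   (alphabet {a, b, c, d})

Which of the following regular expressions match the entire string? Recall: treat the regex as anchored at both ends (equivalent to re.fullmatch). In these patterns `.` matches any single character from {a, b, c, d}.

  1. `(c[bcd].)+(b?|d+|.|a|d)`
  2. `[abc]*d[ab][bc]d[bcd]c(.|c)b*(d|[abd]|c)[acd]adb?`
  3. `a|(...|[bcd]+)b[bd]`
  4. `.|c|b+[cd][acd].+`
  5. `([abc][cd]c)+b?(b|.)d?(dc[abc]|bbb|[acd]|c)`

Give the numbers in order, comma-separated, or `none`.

2

1 → no match
2 → match
3 → no match
4 → no match
5 → no match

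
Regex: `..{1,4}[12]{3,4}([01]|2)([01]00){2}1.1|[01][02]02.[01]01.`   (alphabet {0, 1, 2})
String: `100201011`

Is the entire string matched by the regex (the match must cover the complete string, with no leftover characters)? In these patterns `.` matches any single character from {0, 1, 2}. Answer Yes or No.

Yes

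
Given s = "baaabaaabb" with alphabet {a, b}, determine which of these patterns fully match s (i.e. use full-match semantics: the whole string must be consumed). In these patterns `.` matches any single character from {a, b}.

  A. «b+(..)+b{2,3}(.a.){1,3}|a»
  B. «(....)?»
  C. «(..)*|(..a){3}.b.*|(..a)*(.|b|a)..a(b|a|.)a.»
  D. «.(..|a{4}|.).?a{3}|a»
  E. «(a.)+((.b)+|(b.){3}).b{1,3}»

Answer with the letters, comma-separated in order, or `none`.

A → no match
B → no match
C → match
D → no match — must end with "a"
E → no match — must start with "a"

C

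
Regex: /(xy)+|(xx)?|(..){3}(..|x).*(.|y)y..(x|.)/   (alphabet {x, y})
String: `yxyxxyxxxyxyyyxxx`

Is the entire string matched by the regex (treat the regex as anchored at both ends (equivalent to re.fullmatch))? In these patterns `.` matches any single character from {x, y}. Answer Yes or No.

Yes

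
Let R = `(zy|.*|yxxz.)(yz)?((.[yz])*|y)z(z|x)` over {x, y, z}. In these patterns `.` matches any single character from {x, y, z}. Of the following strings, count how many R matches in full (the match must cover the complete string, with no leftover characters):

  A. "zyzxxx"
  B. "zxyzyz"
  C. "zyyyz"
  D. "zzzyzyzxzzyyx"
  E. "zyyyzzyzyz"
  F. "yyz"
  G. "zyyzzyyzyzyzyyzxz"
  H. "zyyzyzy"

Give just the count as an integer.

0

A → no match
B → no match
C → no match
D → no match
E → no match
F → no match
G → no match
H → no match
Total matched: 0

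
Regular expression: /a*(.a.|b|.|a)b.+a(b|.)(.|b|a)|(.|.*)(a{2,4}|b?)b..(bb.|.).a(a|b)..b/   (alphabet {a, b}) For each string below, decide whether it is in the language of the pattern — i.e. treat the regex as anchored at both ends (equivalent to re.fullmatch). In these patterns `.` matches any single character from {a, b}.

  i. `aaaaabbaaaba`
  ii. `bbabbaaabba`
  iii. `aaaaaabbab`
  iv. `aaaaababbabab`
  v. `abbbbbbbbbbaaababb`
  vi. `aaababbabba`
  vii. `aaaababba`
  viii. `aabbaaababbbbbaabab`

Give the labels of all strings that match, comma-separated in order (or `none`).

i, v, viii

i. `aaaaabbaaaba` → match
ii. `bbabbaaabba` → no match
iii. `aaaaaabbab` → no match
iv → no match
v → match
vi. `aaababbabba` → no match
vii. `aaaababba` → no match
viii → match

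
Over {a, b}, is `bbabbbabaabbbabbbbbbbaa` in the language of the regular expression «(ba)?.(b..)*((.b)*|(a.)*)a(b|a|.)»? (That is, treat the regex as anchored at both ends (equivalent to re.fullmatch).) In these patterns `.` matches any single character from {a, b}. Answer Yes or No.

Yes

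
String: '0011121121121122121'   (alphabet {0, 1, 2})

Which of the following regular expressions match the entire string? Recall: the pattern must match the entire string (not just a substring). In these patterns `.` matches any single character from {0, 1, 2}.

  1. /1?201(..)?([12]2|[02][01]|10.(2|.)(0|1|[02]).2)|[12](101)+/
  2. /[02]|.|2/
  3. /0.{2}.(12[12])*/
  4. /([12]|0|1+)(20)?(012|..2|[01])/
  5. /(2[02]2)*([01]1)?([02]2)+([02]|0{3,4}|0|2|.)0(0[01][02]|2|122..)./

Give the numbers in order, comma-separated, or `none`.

1 → no match
2 → no match
3 → match
4 → no match
5 → no match

3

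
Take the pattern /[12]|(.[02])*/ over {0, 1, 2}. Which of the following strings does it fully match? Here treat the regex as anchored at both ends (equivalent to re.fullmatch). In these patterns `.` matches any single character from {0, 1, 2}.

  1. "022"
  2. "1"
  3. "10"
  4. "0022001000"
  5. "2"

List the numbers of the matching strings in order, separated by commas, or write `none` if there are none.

2, 3, 4, 5

1 → no match
2 → match
3 → match
4 → match
5 → match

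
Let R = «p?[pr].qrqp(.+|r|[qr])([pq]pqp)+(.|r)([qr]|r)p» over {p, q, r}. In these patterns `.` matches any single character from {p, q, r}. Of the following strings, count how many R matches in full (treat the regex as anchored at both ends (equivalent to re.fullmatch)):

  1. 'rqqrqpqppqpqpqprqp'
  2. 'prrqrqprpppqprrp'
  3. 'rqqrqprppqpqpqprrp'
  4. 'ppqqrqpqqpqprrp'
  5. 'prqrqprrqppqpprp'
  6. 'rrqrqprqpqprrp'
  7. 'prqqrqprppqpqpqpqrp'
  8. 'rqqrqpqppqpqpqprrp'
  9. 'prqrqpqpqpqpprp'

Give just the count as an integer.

1 → match
2 → match
3 → match
4 → match
5 → match
6 → match
7 → match
8 → match
9 → match
Total matched: 9

9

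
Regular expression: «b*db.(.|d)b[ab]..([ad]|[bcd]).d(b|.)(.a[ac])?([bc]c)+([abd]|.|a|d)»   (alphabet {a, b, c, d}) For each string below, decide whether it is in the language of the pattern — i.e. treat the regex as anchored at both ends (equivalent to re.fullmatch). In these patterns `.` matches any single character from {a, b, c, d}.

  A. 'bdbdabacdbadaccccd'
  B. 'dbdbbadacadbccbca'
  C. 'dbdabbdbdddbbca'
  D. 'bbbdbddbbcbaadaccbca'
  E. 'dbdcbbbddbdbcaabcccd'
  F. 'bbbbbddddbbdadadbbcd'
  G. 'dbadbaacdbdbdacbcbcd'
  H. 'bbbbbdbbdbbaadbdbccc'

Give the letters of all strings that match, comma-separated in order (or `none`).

A, B, C, D, E, G, H

A → match
B → match
C → match
D → match
E → match
F → no match
G → match
H → match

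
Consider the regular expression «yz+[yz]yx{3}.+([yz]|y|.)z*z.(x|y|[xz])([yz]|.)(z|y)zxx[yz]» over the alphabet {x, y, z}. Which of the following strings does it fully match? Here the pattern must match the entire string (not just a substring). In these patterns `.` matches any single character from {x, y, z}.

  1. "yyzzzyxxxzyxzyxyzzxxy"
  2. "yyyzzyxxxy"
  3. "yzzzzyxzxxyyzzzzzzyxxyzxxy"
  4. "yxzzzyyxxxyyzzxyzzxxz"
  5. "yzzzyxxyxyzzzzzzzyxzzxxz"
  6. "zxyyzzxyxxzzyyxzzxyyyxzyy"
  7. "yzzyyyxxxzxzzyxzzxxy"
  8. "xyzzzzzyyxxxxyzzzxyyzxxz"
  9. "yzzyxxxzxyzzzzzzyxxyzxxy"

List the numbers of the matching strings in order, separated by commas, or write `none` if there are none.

1 → no match — must start with "yz"
2 → no match — must start with "yz"
3 → no match
4 → no match — must start with "yz"
5 → no match
6 → no match — must start with "yz"
7 → no match
8 → no match — must start with "yz"
9 → match

9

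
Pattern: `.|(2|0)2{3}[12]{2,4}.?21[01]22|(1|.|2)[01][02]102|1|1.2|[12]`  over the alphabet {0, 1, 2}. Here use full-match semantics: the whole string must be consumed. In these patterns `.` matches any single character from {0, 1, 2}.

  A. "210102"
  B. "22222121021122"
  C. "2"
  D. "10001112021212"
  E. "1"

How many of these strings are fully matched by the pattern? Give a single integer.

4

A → match
B → match
C → match
D → no match
E → match
Total matched: 4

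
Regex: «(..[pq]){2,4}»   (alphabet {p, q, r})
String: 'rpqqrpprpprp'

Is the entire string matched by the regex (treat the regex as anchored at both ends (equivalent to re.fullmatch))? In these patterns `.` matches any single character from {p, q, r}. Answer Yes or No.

Yes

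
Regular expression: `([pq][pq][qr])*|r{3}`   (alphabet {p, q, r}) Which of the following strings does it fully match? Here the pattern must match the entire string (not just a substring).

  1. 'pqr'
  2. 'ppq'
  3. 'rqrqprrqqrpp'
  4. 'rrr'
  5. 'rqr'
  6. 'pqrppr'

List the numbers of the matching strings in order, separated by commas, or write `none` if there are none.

1 → match
2 → match
3 → no match
4 → match
5 → no match
6 → match

1, 2, 4, 6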